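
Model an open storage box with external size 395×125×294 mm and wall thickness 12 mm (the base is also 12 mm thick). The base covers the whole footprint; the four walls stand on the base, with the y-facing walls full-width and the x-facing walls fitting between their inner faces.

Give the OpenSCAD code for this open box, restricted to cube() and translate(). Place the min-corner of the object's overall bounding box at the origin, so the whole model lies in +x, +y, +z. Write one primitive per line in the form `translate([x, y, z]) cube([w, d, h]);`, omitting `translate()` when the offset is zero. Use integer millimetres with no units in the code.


cube([395, 125, 12]);
translate([0, 0, 12]) cube([395, 12, 282]);
translate([0, 113, 12]) cube([395, 12, 282]);
translate([0, 12, 12]) cube([12, 101, 282]);
translate([383, 12, 12]) cube([12, 101, 282]);


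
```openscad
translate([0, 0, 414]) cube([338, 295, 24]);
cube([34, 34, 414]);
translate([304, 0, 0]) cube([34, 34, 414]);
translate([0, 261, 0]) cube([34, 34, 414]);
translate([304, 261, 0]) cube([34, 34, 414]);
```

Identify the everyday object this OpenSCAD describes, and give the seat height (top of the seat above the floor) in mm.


A stool. The seat height is 438 mm.

A 338×295×24 slab at z = 414 on four corner posts — a stool. The seat top is 414 + 24 = 438 mm.


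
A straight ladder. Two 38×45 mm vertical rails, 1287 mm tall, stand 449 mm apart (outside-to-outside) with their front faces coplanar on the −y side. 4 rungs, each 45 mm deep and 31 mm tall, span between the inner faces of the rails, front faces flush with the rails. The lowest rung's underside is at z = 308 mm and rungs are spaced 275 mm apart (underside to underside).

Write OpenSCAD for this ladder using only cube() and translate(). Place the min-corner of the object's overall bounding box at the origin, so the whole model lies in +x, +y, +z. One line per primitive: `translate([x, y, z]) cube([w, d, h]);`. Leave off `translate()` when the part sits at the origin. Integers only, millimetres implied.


// rung span = 449 - 2*38 = 373
// rung[k] z = 308 + k*275
cube([38, 45, 1287]);
translate([411, 0, 0]) cube([38, 45, 1287]);
translate([38, 0, 308]) cube([373, 45, 31]);
translate([38, 0, 583]) cube([373, 45, 31]);
translate([38, 0, 858]) cube([373, 45, 31]);
translate([38, 0, 1133]) cube([373, 45, 31]);


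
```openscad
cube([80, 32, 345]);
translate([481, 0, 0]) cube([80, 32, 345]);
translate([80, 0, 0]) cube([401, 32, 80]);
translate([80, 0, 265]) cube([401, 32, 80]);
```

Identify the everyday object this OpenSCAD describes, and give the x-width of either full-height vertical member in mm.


A picture frame. The border width is 80 mm.

Four thin pieces enclosing a rectangular opening — a picture frame. The two full-height stiles are 345 mm tall; the top rail sits at z = 265 and is 80 mm tall, so the border above the opening is 345 − 265 = 80 mm, matching the stile x-width.


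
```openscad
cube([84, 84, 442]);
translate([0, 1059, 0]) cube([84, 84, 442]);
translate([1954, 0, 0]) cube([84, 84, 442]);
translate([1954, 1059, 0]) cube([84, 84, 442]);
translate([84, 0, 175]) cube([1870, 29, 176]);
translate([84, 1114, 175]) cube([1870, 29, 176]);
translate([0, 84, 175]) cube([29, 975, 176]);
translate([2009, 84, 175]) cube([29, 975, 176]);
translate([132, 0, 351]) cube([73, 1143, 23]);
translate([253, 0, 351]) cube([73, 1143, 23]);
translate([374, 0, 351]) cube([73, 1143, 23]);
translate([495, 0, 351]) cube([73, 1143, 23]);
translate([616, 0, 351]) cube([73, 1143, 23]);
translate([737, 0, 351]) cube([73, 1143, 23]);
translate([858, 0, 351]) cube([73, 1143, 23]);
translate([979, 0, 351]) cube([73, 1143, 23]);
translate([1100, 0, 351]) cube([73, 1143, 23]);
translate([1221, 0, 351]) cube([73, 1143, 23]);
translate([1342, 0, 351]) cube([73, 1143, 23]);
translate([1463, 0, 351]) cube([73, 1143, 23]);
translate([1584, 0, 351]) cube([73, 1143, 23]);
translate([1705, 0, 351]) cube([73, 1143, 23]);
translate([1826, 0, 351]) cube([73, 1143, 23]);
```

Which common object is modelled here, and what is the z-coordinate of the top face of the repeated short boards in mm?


A bed frame. The slat-top height is 374 mm.

Four posts, four rails, and a row of slats — a bed frame. Slats sit on the rails at z = 175 + 176 = 351; with slat thickness 23, the top is 374 mm.


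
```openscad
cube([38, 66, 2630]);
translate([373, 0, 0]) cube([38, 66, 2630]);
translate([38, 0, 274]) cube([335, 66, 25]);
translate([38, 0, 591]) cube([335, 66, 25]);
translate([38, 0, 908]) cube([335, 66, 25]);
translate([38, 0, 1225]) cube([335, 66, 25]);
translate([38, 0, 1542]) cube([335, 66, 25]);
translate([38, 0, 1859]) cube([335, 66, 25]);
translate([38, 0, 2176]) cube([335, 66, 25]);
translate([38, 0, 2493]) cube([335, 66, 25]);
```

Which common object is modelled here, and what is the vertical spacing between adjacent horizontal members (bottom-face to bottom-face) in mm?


A ladder. The rung spacing is 317 mm.

Two tall 38×66 posts with 8 short bars between them — a ladder. Adjacent rungs sit at z = 274 and z = 591, so the spacing is 591 − 274 = 317 mm.


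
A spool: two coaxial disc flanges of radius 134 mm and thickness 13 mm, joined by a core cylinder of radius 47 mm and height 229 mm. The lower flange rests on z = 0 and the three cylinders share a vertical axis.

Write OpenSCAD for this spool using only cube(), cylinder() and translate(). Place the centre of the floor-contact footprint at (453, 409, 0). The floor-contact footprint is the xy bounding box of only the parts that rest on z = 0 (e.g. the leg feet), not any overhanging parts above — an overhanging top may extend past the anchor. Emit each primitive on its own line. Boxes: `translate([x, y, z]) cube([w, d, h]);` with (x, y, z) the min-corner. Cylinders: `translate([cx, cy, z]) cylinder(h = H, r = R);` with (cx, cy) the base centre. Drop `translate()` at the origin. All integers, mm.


translate([453, 409, 0]) cylinder(h = 13, r = 134);
translate([453, 409, 13]) cylinder(h = 229, r = 47);
translate([453, 409, 242]) cylinder(h = 13, r = 134);


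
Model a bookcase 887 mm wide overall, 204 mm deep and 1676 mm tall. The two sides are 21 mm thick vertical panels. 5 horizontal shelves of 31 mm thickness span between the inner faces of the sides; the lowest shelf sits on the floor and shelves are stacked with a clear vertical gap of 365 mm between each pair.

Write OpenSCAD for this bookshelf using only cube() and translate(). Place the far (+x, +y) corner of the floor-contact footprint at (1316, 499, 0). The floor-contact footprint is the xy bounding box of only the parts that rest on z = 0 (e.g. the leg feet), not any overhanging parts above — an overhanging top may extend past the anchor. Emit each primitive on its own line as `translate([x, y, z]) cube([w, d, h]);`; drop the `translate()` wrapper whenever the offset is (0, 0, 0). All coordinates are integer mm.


translate([429, 295, 0]) cube([21, 204, 1676]);
translate([1295, 295, 0]) cube([21, 204, 1676]);
translate([450, 295, 0]) cube([845, 204, 31]);
translate([450, 295, 396]) cube([845, 204, 31]);
translate([450, 295, 792]) cube([845, 204, 31]);
translate([450, 295, 1188]) cube([845, 204, 31]);
translate([450, 295, 1584]) cube([845, 204, 31]);


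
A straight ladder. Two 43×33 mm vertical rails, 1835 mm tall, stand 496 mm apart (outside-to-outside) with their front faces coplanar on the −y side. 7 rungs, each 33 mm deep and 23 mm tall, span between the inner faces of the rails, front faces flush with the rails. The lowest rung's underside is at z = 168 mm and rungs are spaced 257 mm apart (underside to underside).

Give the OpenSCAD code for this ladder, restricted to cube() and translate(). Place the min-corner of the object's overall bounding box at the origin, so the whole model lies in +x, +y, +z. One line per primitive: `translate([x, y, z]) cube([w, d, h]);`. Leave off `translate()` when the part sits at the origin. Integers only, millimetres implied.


cube([43, 33, 1835]);
translate([453, 0, 0]) cube([43, 33, 1835]);
translate([43, 0, 168]) cube([410, 33, 23]);
translate([43, 0, 425]) cube([410, 33, 23]);
translate([43, 0, 682]) cube([410, 33, 23]);
translate([43, 0, 939]) cube([410, 33, 23]);
translate([43, 0, 1196]) cube([410, 33, 23]);
translate([43, 0, 1453]) cube([410, 33, 23]);
translate([43, 0, 1710]) cube([410, 33, 23]);


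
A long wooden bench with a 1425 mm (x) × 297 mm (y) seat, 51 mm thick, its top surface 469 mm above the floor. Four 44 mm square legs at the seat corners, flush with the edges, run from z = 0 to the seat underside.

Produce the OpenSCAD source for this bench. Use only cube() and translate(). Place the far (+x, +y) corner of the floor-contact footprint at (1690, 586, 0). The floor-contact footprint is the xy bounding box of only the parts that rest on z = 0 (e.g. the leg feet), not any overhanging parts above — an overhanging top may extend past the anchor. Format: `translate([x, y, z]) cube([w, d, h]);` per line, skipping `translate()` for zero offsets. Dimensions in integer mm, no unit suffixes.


translate([265, 289, 418]) cube([1425, 297, 51]);
translate([265, 289, 0]) cube([44, 44, 418]);
translate([265, 542, 0]) cube([44, 44, 418]);
translate([1646, 289, 0]) cube([44, 44, 418]);
translate([1646, 542, 0]) cube([44, 44, 418]);


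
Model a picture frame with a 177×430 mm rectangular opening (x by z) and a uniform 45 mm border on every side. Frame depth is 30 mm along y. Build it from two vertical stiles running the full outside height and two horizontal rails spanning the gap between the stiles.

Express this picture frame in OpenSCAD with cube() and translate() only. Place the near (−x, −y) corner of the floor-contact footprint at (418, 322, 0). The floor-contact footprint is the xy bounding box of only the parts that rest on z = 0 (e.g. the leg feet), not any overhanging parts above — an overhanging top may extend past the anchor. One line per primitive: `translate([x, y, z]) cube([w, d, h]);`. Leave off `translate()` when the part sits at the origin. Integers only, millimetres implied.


translate([418, 322, 0]) cube([45, 30, 520]);
translate([640, 322, 0]) cube([45, 30, 520]);
translate([463, 322, 0]) cube([177, 30, 45]);
translate([463, 322, 475]) cube([177, 30, 45]);


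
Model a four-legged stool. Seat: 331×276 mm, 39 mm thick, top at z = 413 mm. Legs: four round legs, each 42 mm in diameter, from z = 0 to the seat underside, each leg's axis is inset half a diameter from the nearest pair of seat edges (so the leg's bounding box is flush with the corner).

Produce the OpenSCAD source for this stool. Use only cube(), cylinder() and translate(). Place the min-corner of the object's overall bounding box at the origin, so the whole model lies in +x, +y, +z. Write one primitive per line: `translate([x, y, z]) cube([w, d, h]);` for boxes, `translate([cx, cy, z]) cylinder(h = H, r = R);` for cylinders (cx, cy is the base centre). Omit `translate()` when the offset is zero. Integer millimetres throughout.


// leg_h = 413 - 39 = 374
translate([0, 0, 374]) cube([331, 276, 39]);
translate([21, 21, 0]) cylinder(h = 374, r = 21);
translate([310, 21, 0]) cylinder(h = 374, r = 21);
translate([21, 255, 0]) cylinder(h = 374, r = 21);
translate([310, 255, 0]) cylinder(h = 374, r = 21);


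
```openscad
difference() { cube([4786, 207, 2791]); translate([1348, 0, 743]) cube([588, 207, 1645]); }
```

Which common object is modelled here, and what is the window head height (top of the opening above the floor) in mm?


A wall with a window opening. The window head height is 2388 mm.

A wall with a rectangular opening subtracted — a window. Sill at z = 743, opening 1645 mm tall, so the head is at 743 + 1645 = 2388 mm.


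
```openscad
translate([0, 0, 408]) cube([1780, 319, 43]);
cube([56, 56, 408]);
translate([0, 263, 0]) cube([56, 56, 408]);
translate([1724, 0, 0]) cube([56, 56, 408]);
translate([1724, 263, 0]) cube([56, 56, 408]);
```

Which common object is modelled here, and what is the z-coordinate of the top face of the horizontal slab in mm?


A bench. The seat-top height is 451 mm.

A long slab on four corner posts — a bench. The slab sits at z = 408 with thickness 43, so the top is 408 + 43 = 451 mm.


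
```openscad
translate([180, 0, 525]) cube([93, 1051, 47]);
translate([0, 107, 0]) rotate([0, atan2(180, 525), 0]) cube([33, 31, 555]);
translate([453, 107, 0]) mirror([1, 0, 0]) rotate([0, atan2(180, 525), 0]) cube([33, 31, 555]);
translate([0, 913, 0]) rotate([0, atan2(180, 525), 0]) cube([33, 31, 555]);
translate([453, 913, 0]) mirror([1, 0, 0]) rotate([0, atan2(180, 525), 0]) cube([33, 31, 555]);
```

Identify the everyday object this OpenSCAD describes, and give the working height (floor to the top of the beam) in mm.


A sawhorse. The overall height is 572 mm.

A beam across two mirrored pairs of raked legs — a sawhorse. The beam's underside is at z = 525 (matching the legs' vertical rise in atan2(180, 525)) and the beam is 47 mm tall, so its top is at 525 + 47 = 572 mm. The raked legs top out at the beam's underside, so that is the highest point.


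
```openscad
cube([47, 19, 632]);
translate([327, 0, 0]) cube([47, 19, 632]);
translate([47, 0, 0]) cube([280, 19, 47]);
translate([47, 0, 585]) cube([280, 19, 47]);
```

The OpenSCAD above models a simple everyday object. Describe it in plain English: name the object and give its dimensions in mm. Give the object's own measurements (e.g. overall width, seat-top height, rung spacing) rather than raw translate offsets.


A rectangular picture frame lying in the x–z plane (depth along y). The opening is 280 mm wide (x) by 538 mm tall (z), surrounded by a border 47 mm wide on all four sides. The frame is 19 mm deep and is made of two full-height vertical stiles with two horizontal rails fitted between them.


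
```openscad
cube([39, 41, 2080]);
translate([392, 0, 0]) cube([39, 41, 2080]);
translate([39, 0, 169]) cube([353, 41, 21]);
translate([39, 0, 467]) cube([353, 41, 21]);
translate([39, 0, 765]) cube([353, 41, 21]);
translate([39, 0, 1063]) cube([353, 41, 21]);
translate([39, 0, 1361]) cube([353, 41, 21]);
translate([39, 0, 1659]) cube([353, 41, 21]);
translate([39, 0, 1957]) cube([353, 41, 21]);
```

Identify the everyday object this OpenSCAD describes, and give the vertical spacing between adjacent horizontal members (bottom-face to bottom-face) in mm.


A ladder. The rung spacing is 298 mm.

Two tall 39×41 posts with 7 short bars between them — a ladder. Adjacent rungs sit at z = 169 and z = 467, so the spacing is 467 − 169 = 298 mm.


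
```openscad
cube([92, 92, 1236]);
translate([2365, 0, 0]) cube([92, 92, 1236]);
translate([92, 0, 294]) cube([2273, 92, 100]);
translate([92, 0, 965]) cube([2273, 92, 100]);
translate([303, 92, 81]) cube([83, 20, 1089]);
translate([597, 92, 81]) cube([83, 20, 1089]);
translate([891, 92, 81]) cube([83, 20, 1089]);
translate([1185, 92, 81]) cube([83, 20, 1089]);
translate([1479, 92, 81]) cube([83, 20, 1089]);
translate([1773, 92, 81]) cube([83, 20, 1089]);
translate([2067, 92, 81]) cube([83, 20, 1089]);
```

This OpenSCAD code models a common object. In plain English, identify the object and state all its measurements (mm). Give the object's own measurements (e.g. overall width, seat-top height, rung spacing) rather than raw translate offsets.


A fence section. Two 92×92 mm posts, 1236 mm tall, stand on the floor with a clear span of 2273 mm between their inner faces. Two horizontal rails of 92×100 mm section span the gap between the posts with their undersides at z = 294 mm and z = 965 mm, flush with the posts' −y face. 7 pickets, each 83 mm wide, 20 mm thick and 1089 mm tall, are fixed to the +y face of the rails with their bottoms at z = 81 mm, spaced across the span with a 211 mm gap after the −x post and between neighbouring pickets, with 215 mm left before the +x post.


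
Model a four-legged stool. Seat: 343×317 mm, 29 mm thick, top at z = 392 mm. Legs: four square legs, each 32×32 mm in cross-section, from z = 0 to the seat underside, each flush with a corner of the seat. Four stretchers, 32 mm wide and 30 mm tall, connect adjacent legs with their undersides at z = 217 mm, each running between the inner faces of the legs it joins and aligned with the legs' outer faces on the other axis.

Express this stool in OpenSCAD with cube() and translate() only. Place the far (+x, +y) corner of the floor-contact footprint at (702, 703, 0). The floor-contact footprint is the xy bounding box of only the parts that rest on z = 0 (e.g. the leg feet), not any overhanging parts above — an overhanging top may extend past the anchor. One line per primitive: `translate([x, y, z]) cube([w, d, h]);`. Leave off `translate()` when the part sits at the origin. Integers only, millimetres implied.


translate([359, 386, 363]) cube([343, 317, 29]);
translate([359, 386, 0]) cube([32, 32, 363]);
translate([670, 386, 0]) cube([32, 32, 363]);
translate([359, 671, 0]) cube([32, 32, 363]);
translate([670, 671, 0]) cube([32, 32, 363]);
translate([391, 386, 217]) cube([279, 32, 30]);
translate([391, 671, 217]) cube([279, 32, 30]);
translate([359, 418, 217]) cube([32, 253, 30]);
translate([670, 418, 217]) cube([32, 253, 30]);


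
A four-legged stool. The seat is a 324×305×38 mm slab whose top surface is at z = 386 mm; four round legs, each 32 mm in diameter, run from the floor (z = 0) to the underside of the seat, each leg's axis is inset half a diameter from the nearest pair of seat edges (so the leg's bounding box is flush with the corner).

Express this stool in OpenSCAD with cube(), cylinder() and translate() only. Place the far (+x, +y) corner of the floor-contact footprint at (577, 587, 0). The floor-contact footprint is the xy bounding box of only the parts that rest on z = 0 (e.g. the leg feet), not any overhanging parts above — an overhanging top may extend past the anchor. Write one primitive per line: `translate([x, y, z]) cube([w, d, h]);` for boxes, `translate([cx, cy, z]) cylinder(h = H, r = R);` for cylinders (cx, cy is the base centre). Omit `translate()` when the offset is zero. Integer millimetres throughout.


translate([253, 282, 348]) cube([324, 305, 38]);
translate([269, 298, 0]) cylinder(h = 348, r = 16);
translate([561, 298, 0]) cylinder(h = 348, r = 16);
translate([269, 571, 0]) cylinder(h = 348, r = 16);
translate([561, 571, 0]) cylinder(h = 348, r = 16);


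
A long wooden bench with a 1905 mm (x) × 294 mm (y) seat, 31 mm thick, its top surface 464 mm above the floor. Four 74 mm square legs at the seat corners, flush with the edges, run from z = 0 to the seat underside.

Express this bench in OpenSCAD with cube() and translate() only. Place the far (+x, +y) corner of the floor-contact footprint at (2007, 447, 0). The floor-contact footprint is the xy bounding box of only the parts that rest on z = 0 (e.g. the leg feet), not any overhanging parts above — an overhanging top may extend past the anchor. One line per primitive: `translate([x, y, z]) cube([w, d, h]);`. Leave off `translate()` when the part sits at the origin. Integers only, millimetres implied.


translate([102, 153, 433]) cube([1905, 294, 31]);
translate([102, 153, 0]) cube([74, 74, 433]);
translate([102, 373, 0]) cube([74, 74, 433]);
translate([1933, 153, 0]) cube([74, 74, 433]);
translate([1933, 373, 0]) cube([74, 74, 433]);


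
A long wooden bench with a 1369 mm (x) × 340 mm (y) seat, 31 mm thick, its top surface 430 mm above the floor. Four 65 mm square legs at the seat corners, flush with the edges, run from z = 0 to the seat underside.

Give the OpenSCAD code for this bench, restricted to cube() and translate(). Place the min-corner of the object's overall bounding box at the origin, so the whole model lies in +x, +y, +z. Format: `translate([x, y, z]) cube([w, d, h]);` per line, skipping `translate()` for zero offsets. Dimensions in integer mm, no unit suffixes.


translate([0, 0, 399]) cube([1369, 340, 31]);
cube([65, 65, 399]);
translate([0, 275, 0]) cube([65, 65, 399]);
translate([1304, 0, 0]) cube([65, 65, 399]);
translate([1304, 275, 0]) cube([65, 65, 399]);


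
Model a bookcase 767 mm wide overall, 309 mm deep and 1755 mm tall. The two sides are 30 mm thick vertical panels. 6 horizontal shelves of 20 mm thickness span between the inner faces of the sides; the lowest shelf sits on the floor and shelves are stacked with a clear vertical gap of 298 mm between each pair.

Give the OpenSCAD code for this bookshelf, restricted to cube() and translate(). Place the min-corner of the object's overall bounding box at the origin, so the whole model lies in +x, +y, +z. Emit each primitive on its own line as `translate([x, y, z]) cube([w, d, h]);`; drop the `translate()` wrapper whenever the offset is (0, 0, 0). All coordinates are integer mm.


cube([30, 309, 1755]);
translate([737, 0, 0]) cube([30, 309, 1755]);
translate([30, 0, 0]) cube([707, 309, 20]);
translate([30, 0, 318]) cube([707, 309, 20]);
translate([30, 0, 636]) cube([707, 309, 20]);
translate([30, 0, 954]) cube([707, 309, 20]);
translate([30, 0, 1272]) cube([707, 309, 20]);
translate([30, 0, 1590]) cube([707, 309, 20]);


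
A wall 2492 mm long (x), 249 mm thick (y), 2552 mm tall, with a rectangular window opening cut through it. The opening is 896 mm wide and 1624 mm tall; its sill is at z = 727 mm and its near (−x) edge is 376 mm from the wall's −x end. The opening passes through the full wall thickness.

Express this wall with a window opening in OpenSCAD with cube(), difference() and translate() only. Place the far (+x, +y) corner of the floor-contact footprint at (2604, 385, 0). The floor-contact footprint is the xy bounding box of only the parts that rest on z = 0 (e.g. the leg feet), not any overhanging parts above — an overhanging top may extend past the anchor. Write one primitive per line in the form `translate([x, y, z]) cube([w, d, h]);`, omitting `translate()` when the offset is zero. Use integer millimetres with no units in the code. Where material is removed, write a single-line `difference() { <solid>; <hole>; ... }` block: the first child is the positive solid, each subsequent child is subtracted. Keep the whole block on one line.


difference() { translate([112, 136, 0]) cube([2492, 249, 2552]); translate([488, 136, 727]) cube([896, 249, 1624]); }


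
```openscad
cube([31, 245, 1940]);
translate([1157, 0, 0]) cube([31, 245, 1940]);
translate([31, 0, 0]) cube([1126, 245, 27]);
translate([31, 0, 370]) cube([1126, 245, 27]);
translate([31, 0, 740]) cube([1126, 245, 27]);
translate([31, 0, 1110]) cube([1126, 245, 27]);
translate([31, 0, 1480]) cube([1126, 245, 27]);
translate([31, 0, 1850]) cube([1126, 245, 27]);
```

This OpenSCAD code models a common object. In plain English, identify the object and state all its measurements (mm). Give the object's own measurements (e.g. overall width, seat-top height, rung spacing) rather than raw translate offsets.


An open bookshelf. Two side panels, each 31 mm thick, 245 mm deep and 1940 mm tall, stand 1188 mm apart (outside-to-outside). Between them sit 6 shelves, each 27 mm thick and 245 mm deep, spanning the full gap between the sides. The bottom shelf rests on the floor (its underside at z = 0) and the clear gap between one shelf's top and the next shelf's underside is 343 mm.


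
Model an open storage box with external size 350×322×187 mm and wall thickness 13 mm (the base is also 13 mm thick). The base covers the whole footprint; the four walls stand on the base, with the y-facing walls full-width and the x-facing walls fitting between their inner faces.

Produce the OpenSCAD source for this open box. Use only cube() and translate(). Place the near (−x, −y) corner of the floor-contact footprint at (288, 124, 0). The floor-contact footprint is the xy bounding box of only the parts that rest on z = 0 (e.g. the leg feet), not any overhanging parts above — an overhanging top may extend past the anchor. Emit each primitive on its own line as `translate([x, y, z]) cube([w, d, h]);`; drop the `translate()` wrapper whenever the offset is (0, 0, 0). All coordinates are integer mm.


translate([288, 124, 0]) cube([350, 322, 13]);
translate([288, 124, 13]) cube([350, 13, 174]);
translate([288, 433, 13]) cube([350, 13, 174]);
translate([288, 137, 13]) cube([13, 296, 174]);
translate([625, 137, 13]) cube([13, 296, 174]);


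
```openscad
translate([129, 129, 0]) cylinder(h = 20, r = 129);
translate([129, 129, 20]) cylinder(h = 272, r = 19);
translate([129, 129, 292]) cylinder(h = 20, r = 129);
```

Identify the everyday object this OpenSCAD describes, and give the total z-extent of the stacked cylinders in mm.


A spool. The overall height is 312 mm.

Three coaxial cylinders, large–small–large — a spool. Two 20 mm flanges and a 272 mm core give 20 + 272 + 20 = 312 mm.


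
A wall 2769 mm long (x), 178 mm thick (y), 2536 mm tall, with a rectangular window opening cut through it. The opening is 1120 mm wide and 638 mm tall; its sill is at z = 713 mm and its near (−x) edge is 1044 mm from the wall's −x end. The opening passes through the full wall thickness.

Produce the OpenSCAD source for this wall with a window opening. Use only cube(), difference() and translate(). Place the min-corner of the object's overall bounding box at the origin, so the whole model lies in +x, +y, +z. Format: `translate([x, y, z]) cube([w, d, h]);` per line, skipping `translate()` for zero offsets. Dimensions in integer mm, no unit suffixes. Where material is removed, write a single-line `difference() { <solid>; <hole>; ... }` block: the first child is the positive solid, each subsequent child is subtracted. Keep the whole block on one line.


difference() { cube([2769, 178, 2536]); translate([1044, 0, 713]) cube([1120, 178, 638]); }


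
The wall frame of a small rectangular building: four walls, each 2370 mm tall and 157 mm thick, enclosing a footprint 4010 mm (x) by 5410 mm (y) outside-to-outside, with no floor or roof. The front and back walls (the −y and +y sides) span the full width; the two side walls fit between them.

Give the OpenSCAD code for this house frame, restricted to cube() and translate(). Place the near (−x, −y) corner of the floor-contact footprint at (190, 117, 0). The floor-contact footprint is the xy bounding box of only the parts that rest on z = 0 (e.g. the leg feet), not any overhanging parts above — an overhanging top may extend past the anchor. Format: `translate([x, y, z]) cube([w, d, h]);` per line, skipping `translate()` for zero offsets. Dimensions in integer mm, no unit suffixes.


translate([190, 117, 0]) cube([4010, 157, 2370]);
translate([190, 5370, 0]) cube([4010, 157, 2370]);
translate([190, 274, 0]) cube([157, 5096, 2370]);
translate([4043, 274, 0]) cube([157, 5096, 2370]);


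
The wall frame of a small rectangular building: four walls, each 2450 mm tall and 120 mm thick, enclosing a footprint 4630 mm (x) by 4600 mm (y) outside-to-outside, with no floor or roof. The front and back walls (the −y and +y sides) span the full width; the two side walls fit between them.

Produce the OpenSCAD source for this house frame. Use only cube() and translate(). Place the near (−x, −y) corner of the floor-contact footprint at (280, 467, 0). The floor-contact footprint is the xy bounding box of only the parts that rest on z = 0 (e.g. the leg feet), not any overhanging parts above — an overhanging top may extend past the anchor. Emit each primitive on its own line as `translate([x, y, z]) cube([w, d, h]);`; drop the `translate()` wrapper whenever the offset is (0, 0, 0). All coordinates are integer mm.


translate([280, 467, 0]) cube([4630, 120, 2450]);
translate([280, 4947, 0]) cube([4630, 120, 2450]);
translate([280, 587, 0]) cube([120, 4360, 2450]);
translate([4790, 587, 0]) cube([120, 4360, 2450]);


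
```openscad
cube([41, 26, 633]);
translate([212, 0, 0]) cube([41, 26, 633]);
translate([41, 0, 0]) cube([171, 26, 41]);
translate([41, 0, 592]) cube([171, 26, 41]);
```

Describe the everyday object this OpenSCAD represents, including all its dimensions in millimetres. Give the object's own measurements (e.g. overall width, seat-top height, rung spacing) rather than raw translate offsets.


A rectangular picture frame lying in the x–z plane (depth along y). The opening is 171 mm wide (x) by 551 mm tall (z), surrounded by a border 41 mm wide on all four sides. The frame is 26 mm deep and is made of two full-height vertical stiles with two horizontal rails fitted between them.


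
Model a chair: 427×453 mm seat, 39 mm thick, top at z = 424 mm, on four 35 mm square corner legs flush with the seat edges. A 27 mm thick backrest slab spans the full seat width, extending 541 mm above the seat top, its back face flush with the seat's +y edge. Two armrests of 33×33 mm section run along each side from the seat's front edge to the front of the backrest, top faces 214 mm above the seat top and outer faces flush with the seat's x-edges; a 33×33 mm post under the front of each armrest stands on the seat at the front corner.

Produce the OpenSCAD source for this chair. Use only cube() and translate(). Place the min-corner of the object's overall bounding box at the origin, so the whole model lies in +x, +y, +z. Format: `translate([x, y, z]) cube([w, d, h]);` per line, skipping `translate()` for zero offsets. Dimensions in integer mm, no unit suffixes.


translate([0, 0, 385]) cube([427, 453, 39]);
cube([35, 35, 385]);
translate([392, 0, 0]) cube([35, 35, 385]);
translate([0, 418, 0]) cube([35, 35, 385]);
translate([392, 418, 0]) cube([35, 35, 385]);
translate([0, 426, 424]) cube([427, 27, 541]);
translate([0, 0, 605]) cube([33, 426, 33]);
translate([394, 0, 605]) cube([33, 426, 33]);
translate([0, 0, 424]) cube([33, 33, 181]);
translate([394, 0, 424]) cube([33, 33, 181]);


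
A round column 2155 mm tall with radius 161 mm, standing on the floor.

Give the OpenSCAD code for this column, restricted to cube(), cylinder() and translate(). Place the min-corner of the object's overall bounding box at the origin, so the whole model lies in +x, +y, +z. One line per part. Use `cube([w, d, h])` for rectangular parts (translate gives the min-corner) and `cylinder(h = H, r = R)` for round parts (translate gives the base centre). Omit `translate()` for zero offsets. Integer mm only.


translate([161, 161, 0]) cylinder(h = 2155, r = 161);


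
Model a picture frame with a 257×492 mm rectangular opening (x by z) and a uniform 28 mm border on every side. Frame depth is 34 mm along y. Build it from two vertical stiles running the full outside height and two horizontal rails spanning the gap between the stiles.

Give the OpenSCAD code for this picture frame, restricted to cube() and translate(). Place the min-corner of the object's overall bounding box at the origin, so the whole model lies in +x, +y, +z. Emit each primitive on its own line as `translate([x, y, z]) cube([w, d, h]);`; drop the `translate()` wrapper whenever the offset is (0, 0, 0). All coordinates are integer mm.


cube([28, 34, 548]);
translate([285, 0, 0]) cube([28, 34, 548]);
translate([28, 0, 0]) cube([257, 34, 28]);
translate([28, 0, 520]) cube([257, 34, 28]);


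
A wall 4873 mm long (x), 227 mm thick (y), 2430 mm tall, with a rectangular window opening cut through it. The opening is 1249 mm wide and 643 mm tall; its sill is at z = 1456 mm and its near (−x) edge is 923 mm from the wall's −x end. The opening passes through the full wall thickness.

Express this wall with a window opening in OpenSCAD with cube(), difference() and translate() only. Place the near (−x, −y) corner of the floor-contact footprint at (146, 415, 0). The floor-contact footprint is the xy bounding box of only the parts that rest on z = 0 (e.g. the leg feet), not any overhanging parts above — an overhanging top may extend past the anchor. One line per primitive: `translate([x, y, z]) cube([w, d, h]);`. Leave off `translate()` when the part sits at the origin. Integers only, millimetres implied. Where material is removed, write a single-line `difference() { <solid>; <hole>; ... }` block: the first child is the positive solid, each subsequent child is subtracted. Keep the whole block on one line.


difference() { translate([146, 415, 0]) cube([4873, 227, 2430]); translate([1069, 415, 1456]) cube([1249, 227, 643]); }


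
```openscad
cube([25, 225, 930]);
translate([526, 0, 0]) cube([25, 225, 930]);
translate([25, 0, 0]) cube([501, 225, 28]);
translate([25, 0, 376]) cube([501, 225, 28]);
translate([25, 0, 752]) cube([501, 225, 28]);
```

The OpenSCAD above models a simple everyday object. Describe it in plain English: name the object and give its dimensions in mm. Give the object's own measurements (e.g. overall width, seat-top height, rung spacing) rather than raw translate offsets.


An open bookshelf. Two side panels, each 25 mm thick, 225 mm deep and 930 mm tall, stand 551 mm apart (outside-to-outside). Between them sit 3 shelves, each 28 mm thick and 225 mm deep, spanning the full gap between the sides. The bottom shelf rests on the floor (its underside at z = 0) and the clear gap between one shelf's top and the next shelf's underside is 348 mm.


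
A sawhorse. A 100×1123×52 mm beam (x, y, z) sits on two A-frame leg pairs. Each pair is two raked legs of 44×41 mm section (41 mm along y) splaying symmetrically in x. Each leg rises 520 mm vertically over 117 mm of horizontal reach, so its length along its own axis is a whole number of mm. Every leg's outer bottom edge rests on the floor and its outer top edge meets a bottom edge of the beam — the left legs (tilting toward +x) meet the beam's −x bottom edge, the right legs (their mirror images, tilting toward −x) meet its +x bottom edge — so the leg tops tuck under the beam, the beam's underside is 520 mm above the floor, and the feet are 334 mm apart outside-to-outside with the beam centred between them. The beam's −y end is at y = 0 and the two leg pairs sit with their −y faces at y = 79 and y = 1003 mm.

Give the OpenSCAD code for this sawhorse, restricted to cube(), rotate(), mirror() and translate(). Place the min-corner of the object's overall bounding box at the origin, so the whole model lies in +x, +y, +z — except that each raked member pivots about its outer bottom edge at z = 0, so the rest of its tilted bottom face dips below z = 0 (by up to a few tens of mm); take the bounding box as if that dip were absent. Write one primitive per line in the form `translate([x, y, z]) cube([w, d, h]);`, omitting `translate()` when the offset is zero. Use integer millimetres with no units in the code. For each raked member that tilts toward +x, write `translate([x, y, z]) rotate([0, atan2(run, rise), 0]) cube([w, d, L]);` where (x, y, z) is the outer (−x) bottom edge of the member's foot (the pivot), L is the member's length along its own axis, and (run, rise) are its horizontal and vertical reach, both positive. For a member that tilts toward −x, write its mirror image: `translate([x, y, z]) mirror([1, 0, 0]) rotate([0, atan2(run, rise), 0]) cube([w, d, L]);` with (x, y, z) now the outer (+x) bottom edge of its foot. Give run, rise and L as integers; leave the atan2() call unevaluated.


translate([117, 0, 520]) cube([100, 1123, 52]);
translate([0, 79, 0]) rotate([0, atan2(117, 520), 0]) cube([44, 41, 533]);
translate([334, 79, 0]) mirror([1, 0, 0]) rotate([0, atan2(117, 520), 0]) cube([44, 41, 533]);
translate([0, 1003, 0]) rotate([0, atan2(117, 520), 0]) cube([44, 41, 533]);
translate([334, 1003, 0]) mirror([1, 0, 0]) rotate([0, atan2(117, 520), 0]) cube([44, 41, 533]);


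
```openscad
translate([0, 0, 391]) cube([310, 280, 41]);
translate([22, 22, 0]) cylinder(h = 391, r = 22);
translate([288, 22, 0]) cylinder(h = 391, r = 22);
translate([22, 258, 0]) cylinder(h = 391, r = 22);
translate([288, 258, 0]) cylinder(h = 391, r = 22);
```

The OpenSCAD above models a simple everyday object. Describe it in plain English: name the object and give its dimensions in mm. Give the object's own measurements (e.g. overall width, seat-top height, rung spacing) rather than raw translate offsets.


A simple wooden stool: a rectangular seat 310 mm (x) by 280 mm (y), 41 mm thick, top face at z = 432 mm, on four round legs, each 44 mm in diameter. The legs rest on z = 0, each leg's axis is inset half a diameter from the nearest pair of seat edges (so the leg's bounding box is flush with the corner).


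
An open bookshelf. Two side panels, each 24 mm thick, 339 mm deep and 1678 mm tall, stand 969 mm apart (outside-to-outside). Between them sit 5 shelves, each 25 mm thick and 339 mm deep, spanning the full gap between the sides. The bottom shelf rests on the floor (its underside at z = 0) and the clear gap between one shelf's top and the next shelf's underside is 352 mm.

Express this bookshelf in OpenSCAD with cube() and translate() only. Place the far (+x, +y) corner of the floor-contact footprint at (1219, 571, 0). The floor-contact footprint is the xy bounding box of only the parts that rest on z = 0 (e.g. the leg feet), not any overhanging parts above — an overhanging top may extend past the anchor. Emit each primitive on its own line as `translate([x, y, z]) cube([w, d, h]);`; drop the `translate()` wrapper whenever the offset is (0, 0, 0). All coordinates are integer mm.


translate([250, 232, 0]) cube([24, 339, 1678]);
translate([1195, 232, 0]) cube([24, 339, 1678]);
translate([274, 232, 0]) cube([921, 339, 25]);
translate([274, 232, 377]) cube([921, 339, 25]);
translate([274, 232, 754]) cube([921, 339, 25]);
translate([274, 232, 1131]) cube([921, 339, 25]);
translate([274, 232, 1508]) cube([921, 339, 25]);


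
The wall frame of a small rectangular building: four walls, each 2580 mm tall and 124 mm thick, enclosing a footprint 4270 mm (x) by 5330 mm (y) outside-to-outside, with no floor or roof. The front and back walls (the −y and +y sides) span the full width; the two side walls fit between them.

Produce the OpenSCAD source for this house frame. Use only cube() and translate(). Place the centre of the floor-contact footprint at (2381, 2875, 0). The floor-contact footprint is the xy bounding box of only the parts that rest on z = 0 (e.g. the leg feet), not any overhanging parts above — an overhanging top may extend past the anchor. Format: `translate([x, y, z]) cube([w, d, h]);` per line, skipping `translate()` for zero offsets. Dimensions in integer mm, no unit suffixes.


translate([246, 210, 0]) cube([4270, 124, 2580]);
translate([246, 5416, 0]) cube([4270, 124, 2580]);
translate([246, 334, 0]) cube([124, 5082, 2580]);
translate([4392, 334, 0]) cube([124, 5082, 2580]);


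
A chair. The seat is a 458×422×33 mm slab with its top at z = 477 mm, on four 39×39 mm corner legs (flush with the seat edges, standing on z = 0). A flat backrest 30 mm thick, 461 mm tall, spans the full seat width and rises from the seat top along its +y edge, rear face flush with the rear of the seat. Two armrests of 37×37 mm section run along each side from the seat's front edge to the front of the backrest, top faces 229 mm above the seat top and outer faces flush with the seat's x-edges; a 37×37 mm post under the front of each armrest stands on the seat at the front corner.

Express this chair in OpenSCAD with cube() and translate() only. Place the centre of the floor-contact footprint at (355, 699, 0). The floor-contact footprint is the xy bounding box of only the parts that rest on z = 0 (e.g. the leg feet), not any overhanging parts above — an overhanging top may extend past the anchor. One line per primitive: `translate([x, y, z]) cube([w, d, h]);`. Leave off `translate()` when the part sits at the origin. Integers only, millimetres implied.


// leg_h = 477 - 33 = 444
// arm post h = 229 - 37 = 192
translate([126, 488, 444]) cube([458, 422, 33]);
translate([126, 488, 0]) cube([39, 39, 444]);
translate([545, 488, 0]) cube([39, 39, 444]);
translate([126, 871, 0]) cube([39, 39, 444]);
translate([545, 871, 0]) cube([39, 39, 444]);
translate([126, 880, 477]) cube([458, 30, 461]);
translate([126, 488, 669]) cube([37, 392, 37]);
translate([547, 488, 669]) cube([37, 392, 37]);
translate([126, 488, 477]) cube([37, 37, 192]);
translate([547, 488, 477]) cube([37, 37, 192]);
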